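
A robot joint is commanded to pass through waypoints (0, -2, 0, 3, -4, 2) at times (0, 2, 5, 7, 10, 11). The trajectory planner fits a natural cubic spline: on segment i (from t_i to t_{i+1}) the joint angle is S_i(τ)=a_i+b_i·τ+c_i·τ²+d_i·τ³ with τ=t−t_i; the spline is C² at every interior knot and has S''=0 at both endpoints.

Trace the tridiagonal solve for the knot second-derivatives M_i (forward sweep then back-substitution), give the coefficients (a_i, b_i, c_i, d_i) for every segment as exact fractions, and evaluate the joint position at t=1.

Δ: Δ0=-1, Δ1=2/3, Δ2=3/2, Δ3=-7/3, Δ4=6
row 1: diag=10, rhs=10; c'=3/10, d'=1
row 2: denom=10−3·3/10=91/10; d'=(5−3·1)/(91/10)=20/91
row 3: denom=10−2·20/91=870/91; d'=(-23−2·20/91)/(870/91)=-711/290
row 4: denom=8−3·91/290=2047/290; d'=(50−3·-711/290)/(2047/290)=16633/2047
back: M4=16633/2047
back: M3=-711/290−91/290·16633/2047=-10238/2047
back: M2=20/91−20/91·-10238/2047=2700/2047
back: M1=1−3/10·2700/2047=1237/2047
M: M0=0, M1=1237/2047, M2=2700/2047, M3=-10238/2047, M4=16633/2047, M5=0
seg 0: a=0, c=M0/2=0, d=(M1−M0)/(6·2)=1237/24564, b=Δ0−h0·(2M0+M1)/6=-7378/6141
seg 1: a=-2, c=M1/2=1237/4094, d=(M2−M1)/(6·3)=1463/36846, b=Δ1−h1·(2M1+M2)/6=-3667/6141
seg 2: a=0, c=M2/2=1350/2047, d=(M3−M2)/(6·2)=-6469/12282, b=Δ2−h2·(2M2+M3)/6=28099/12282
seg 3: a=3, c=M3/2=-5119/2047, d=(M4−M3)/(6·3)=8957/12282, b=Δ3−h3·(2M3+M4)/6=-17129/12282
seg 4: a=-4, c=M4/2=16633/4094, d=(M5−M4)/(6·1)=-16633/12282, b=Δ4−h4·(2M4+M5)/6=20213/6141
t_q=1 → seg 0, τ=1; S=0+-7378/6141·τ+0·τ²+1237/24564·τ³=-9425/8188

  seg 0: a=0 b=-7378/6141 c=0 d=1237/24564
  seg 1: a=-2 b=-3667/6141 c=1237/4094 d=1463/36846
  seg 2: a=0 b=28099/12282 c=1350/2047 d=-6469/12282
  seg 3: a=3 b=-17129/12282 c=-5119/2047 d=8957/12282
  seg 4: a=-4 b=20213/6141 c=16633/4094 d=-16633/12282
S(1) = -9425/8188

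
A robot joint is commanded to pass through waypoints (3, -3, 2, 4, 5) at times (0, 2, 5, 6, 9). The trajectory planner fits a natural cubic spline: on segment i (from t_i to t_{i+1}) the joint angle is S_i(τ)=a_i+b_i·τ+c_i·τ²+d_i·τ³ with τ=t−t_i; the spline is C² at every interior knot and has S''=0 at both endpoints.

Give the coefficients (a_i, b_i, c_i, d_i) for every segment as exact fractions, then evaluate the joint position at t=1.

  seg 0: a=3 b=-1118/279 c=0 d=281/1116
  seg 1: a=-3 b=-275/279 c=281/186 d=-1049/5022
  seg 2: a=2 b=1361/558 c=-103/279 d=-13/186
  seg 3: a=4 b=416/279 c=-323/558 d=323/5022
S(1) = -281/372

Δ: Δ0=-3, Δ1=5/3, Δ2=2, Δ3=1/3
row 1: diag=10, rhs=28; c'=3/10, d'=14/5
row 2: denom=8−3·3/10=71/10; d'=(2−3·14/5)/(71/10)=-64/71
row 3: denom=8−1·10/71=558/71; d'=(-10−1·-64/71)/(558/71)=-323/279
back: M3=-323/279
back: M2=-64/71−10/71·-323/279=-206/279
back: M1=14/5−3/10·-206/279=281/93
M: M0=0, M1=281/93, M2=-206/279, M3=-323/279, M4=0
seg 0: a=3, c=M0/2=0, d=(M1−M0)/(6·2)=281/1116, b=Δ0−h0·(2M0+M1)/6=-1118/279
seg 1: a=-3, c=M1/2=281/186, d=(M2−M1)/(6·3)=-1049/5022, b=Δ1−h1·(2M1+M2)/6=-275/279
seg 2: a=2, c=M2/2=-103/279, d=(M3−M2)/(6·1)=-13/186, b=Δ2−h2·(2M2+M3)/6=1361/558
seg 3: a=4, c=M3/2=-323/558, d=(M4−M3)/(6·3)=323/5022, b=Δ3−h3·(2M3+M4)/6=416/279
t_q=1 → seg 0, τ=1; S=3+-1118/279·τ+0·τ²+281/1116·τ³=-281/372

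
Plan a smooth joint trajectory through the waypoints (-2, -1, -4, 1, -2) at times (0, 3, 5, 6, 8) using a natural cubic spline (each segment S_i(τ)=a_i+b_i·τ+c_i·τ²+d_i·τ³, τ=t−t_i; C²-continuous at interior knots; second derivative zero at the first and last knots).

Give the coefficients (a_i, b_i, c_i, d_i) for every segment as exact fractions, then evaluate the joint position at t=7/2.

Δ: Δ0=1/3, Δ1=-3/2, Δ2=5, Δ3=-3/2
row 1: diag=10, rhs=-11; c'=1/5, d'=-11/10
row 2: denom=6−2·1/5=28/5; d'=(39−2·-11/10)/(28/5)=103/14
row 3: denom=6−1·5/28=163/28; d'=(-39−1·103/14)/(163/28)=-1298/163
back: M3=-1298/163
back: M2=103/14−5/28·-1298/163=1431/163
back: M1=-11/10−1/5·1431/163=-931/326
M: M0=0, M1=-931/326, M2=1431/163, M3=-1298/163, M4=0
seg 0: a=-2, c=M0/2=0, d=(M1−M0)/(6·3)=-931/5868, b=Δ0−h0·(2M0+M1)/6=3445/1956
seg 1: a=-1, c=M1/2=-931/652, d=(M2−M1)/(6·2)=3793/3912, b=Δ1−h1·(2M1+M2)/6=-2467/978
seg 2: a=-4, c=M2/2=1431/326, d=(M3−M2)/(6·1)=-2729/978, b=Δ2−h2·(2M2+M3)/6=1663/489
seg 3: a=1, c=M3/2=-649/163, d=(M4−M3)/(6·2)=649/978, b=Δ3−h3·(2M3+M4)/6=3725/978
t_q=7/2 → seg 1, τ=1/2; S=-1+-2467/978·τ+-931/652·τ²+3793/3912·τ³=-26049/10432

  seg 0: a=-2 b=3445/1956 c=0 d=-931/5868
  seg 1: a=-1 b=-2467/978 c=-931/652 d=3793/3912
  seg 2: a=-4 b=1663/489 c=1431/326 d=-2729/978
  seg 3: a=1 b=3725/978 c=-649/163 d=649/978
S(7/2) = -26049/10432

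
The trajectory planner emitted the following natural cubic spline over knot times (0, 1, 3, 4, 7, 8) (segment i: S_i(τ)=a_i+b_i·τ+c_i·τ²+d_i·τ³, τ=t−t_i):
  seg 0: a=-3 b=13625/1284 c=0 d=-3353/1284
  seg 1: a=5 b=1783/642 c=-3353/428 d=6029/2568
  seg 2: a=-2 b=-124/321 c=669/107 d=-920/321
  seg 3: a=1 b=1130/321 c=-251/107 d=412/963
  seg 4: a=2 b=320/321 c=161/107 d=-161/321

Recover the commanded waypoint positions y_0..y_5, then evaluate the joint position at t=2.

y_0=-3 y_1=5 y_2=-2 y_3=1 y_4=2 y_5=4
S(2) = 1961/856

y_0 = S_0(0) = a_0 = -3
y_1 = S_1(0) = a_1 = 5
y_2 = S_2(0) = a_2 = -2
y_3 = S_3(0) = a_3 = 1
y_4 = S_4(0) = a_4 = 2
y_5 = S_4(1) = 4
t_q=2 is in segment 1 (τ=1); S_1(τ)=1961/856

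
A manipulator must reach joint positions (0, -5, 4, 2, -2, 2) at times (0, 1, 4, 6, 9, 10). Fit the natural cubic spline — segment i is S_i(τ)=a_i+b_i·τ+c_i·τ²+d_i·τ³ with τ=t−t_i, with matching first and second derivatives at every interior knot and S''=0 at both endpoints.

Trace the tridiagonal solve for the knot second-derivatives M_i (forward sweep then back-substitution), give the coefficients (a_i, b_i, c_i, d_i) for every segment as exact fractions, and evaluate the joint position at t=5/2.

  seg 0: a=0 b=-30089/4785 c=0 d=6164/4785
  seg 1: a=-5 b=-11597/4785 c=6164/1595 d=-2684/3915
  seg 2: a=4 b=10783/4785 c=-11032/4785 d=56/165
  seg 3: a=2 b=-4619/1595 c=-1288/4785 d=1031/3915
  seg 4: a=-2 b=4146/1595 c=3351/1595 d=-1117/1595
S(5/2) = -719/319

Δ: Δ0=-5, Δ1=3, Δ2=-1, Δ3=-4/3, Δ4=4
row 1: diag=8, rhs=48; c'=3/8, d'=6
row 2: denom=10−3·3/8=71/8; d'=(-24−3·6)/(71/8)=-336/71
row 3: denom=10−2·16/71=678/71; d'=(-2−2·-336/71)/(678/71)=265/339
row 4: denom=8−3·71/226=1595/226; d'=(32−3·265/339)/(1595/226)=6702/1595
back: M4=6702/1595
back: M3=265/339−71/226·6702/1595=-2576/4785
back: M2=-336/71−16/71·-2576/4785=-22064/4785
back: M1=6−3/8·-22064/4785=12328/1595
M: M0=0, M1=12328/1595, M2=-22064/4785, M3=-2576/4785, M4=6702/1595, M5=0
seg 0: a=0, c=M0/2=0, d=(M1−M0)/(6·1)=6164/4785, b=Δ0−h0·(2M0+M1)/6=-30089/4785
seg 1: a=-5, c=M1/2=6164/1595, d=(M2−M1)/(6·3)=-2684/3915, b=Δ1−h1·(2M1+M2)/6=-11597/4785
seg 2: a=4, c=M2/2=-11032/4785, d=(M3−M2)/(6·2)=56/165, b=Δ2−h2·(2M2+M3)/6=10783/4785
seg 3: a=2, c=M3/2=-1288/4785, d=(M4−M3)/(6·3)=1031/3915, b=Δ3−h3·(2M3+M4)/6=-4619/1595
seg 4: a=-2, c=M4/2=3351/1595, d=(M5−M4)/(6·1)=-1117/1595, b=Δ4−h4·(2M4+M5)/6=4146/1595
t_q=5/2 → seg 1, τ=3/2; S=-5+-11597/4785·τ+6164/1595·τ²+-2684/3915·τ³=-719/319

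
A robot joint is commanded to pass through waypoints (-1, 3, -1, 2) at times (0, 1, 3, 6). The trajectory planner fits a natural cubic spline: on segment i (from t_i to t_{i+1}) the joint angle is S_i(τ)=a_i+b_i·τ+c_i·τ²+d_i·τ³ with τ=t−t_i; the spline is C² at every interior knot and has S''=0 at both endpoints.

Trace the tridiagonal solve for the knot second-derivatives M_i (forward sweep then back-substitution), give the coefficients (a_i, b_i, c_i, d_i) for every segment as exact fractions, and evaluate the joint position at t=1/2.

Δ: Δ0=4, Δ1=-2, Δ2=1
row 1: diag=6, rhs=-36; c'=1/3, d'=-6
row 2: denom=10−2·1/3=28/3; d'=(18−2·-6)/(28/3)=45/14
back: M2=45/14
back: M1=-6−1/3·45/14=-99/14
M: M0=0, M1=-99/14, M2=45/14, M3=0
seg 0: a=-1, c=M0/2=0, d=(M1−M0)/(6·1)=-33/28, b=Δ0−h0·(2M0+M1)/6=145/28
seg 1: a=3, c=M1/2=-99/28, d=(M2−M1)/(6·2)=6/7, b=Δ1−h1·(2M1+M2)/6=23/14
seg 2: a=-1, c=M2/2=45/28, d=(M3−M2)/(6·3)=-5/28, b=Δ2−h2·(2M2+M3)/6=-31/14
t_q=1/2 → seg 0, τ=1/2; S=-1+145/28·τ+0·τ²+-33/28·τ³=323/224

  seg 0: a=-1 b=145/28 c=0 d=-33/28
  seg 1: a=3 b=23/14 c=-99/28 d=6/7
  seg 2: a=-1 b=-31/14 c=45/28 d=-5/28
S(1/2) = 323/224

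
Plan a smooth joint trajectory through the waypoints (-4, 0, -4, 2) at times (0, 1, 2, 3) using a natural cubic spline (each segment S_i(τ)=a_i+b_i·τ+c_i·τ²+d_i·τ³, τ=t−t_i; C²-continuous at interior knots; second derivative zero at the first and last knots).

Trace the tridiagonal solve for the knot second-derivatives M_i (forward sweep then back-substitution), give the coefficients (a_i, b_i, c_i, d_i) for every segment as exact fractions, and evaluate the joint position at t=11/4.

Δ: Δ0=4, Δ1=-4, Δ2=6
row 1: diag=4, rhs=-48; c'=1/4, d'=-12
row 2: denom=4−1·1/4=15/4; d'=(60−1·-12)/(15/4)=96/5
back: M2=96/5
back: M1=-12−1/4·96/5=-84/5
M: M0=0, M1=-84/5, M2=96/5, M3=0
seg 0: a=-4, c=M0/2=0, d=(M1−M0)/(6·1)=-14/5, b=Δ0−h0·(2M0+M1)/6=34/5
seg 1: a=0, c=M1/2=-42/5, d=(M2−M1)/(6·1)=6, b=Δ1−h1·(2M1+M2)/6=-8/5
seg 2: a=-4, c=M2/2=48/5, d=(M3−M2)/(6·1)=-16/5, b=Δ2−h2·(2M2+M3)/6=-2/5
t_q=11/4 → seg 2, τ=3/4; S=-4+-2/5·τ+48/5·τ²+-16/5·τ³=-1/4

  seg 0: a=-4 b=34/5 c=0 d=-14/5
  seg 1: a=0 b=-8/5 c=-42/5 d=6
  seg 2: a=-4 b=-2/5 c=48/5 d=-16/5
S(11/4) = -1/4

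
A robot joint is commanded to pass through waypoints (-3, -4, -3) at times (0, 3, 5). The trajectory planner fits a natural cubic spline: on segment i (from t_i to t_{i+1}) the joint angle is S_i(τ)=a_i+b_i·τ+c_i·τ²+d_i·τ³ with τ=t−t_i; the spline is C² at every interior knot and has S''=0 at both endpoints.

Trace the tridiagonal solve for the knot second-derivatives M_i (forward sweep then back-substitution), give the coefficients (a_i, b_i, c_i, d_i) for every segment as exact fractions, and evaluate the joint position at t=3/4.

  seg 0: a=-3 b=-7/12 c=0 d=1/36
  seg 1: a=-4 b=1/6 c=1/4 d=-1/24
S(3/4) = -877/256

Δ: Δ0=-1/3, Δ1=1/2
row 1: diag=10, rhs=5; c'=1/5, d'=1/2
back: M1=1/2
M: M0=0, M1=1/2, M2=0
seg 0: a=-3, c=M0/2=0, d=(M1−M0)/(6·3)=1/36, b=Δ0−h0·(2M0+M1)/6=-7/12
seg 1: a=-4, c=M1/2=1/4, d=(M2−M1)/(6·2)=-1/24, b=Δ1−h1·(2M1+M2)/6=1/6
t_q=3/4 → seg 0, τ=3/4; S=-3+-7/12·τ+0·τ²+1/36·τ³=-877/256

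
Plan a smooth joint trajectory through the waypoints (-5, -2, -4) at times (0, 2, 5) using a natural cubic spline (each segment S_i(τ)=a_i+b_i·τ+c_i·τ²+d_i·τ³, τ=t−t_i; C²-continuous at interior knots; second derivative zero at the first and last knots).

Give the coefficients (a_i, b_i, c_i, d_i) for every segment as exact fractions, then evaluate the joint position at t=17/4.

Δ: Δ0=3/2, Δ1=-2/3
row 1: diag=10, rhs=-13; c'=3/10, d'=-13/10
back: M1=-13/10
M: M0=0, M1=-13/10, M2=0
seg 0: a=-5, c=M0/2=0, d=(M1−M0)/(6·2)=-13/120, b=Δ0−h0·(2M0+M1)/6=29/15
seg 1: a=-2, c=M1/2=-13/20, d=(M2−M1)/(6·3)=13/180, b=Δ1−h1·(2M1+M2)/6=19/30
t_q=17/4 → seg 1, τ=9/4; S=-2+19/30·τ+-13/20·τ²+13/180·τ³=-779/256

  seg 0: a=-5 b=29/15 c=0 d=-13/120
  seg 1: a=-2 b=19/30 c=-13/20 d=13/180
S(17/4) = -779/256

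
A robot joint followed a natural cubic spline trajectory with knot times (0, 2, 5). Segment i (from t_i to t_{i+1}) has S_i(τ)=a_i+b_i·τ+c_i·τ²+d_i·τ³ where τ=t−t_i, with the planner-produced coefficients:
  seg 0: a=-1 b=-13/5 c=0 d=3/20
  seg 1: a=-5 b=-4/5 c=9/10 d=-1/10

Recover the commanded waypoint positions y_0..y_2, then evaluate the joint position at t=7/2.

y_0 = S_0(0) = a_0 = -1
y_1 = S_1(0) = a_1 = -5
y_2 = S_1(3) = -2
t_q=7/2 is in segment 1 (τ=3/2); S_1(τ)=-361/80

y_0=-1 y_1=-5 y_2=-2
S(7/2) = -361/80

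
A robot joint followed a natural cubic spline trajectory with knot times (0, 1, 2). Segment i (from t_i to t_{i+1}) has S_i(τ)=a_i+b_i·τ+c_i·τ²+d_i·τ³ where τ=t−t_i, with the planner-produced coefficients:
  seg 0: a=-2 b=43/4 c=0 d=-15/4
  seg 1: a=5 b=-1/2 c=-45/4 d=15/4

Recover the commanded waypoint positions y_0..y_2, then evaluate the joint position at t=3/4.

y_0=-2 y_1=5 y_2=-3
S(3/4) = 1147/256

y_0 = S_0(0) = a_0 = -2
y_1 = S_1(0) = a_1 = 5
y_2 = S_1(1) = -3
t_q=3/4 is in segment 0 (τ=3/4); S_0(τ)=1147/256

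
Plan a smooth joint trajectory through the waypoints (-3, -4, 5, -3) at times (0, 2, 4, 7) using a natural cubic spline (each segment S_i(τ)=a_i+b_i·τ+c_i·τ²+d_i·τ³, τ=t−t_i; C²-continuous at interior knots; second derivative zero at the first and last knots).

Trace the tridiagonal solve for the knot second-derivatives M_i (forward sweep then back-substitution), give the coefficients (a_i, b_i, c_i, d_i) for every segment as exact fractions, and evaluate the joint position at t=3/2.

Δ: Δ0=-1/2, Δ1=9/2, Δ2=-8/3
row 1: diag=8, rhs=30; c'=1/4, d'=15/4
row 2: denom=10−2·1/4=19/2; d'=(-43−2·15/4)/(19/2)=-101/19
back: M2=-101/19
back: M1=15/4−1/4·-101/19=193/38
M: M0=0, M1=193/38, M2=-101/19, M3=0
seg 0: a=-3, c=M0/2=0, d=(M1−M0)/(6·2)=193/456, b=Δ0−h0·(2M0+M1)/6=-125/57
seg 1: a=-4, c=M1/2=193/76, d=(M2−M1)/(6·2)=-395/456, b=Δ1−h1·(2M1+M2)/6=329/114
seg 2: a=5, c=M2/2=-101/38, d=(M3−M2)/(6·3)=101/342, b=Δ2−h2·(2M2+M3)/6=151/57
t_q=3/2 → seg 0, τ=3/2; S=-3+-125/57·τ+0·τ²+193/456·τ³=-5911/1216

  seg 0: a=-3 b=-125/57 c=0 d=193/456
  seg 1: a=-4 b=329/114 c=193/76 d=-395/456
  seg 2: a=5 b=151/57 c=-101/38 d=101/342
S(3/2) = -5911/1216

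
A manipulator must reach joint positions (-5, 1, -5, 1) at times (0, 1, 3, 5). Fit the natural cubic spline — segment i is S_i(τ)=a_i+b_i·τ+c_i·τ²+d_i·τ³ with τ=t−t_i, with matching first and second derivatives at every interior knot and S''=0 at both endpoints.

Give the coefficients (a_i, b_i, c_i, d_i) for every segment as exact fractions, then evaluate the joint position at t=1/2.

  seg 0: a=-5 b=87/11 c=0 d=-21/11
  seg 1: a=1 b=24/11 c=-63/11 d=69/44
  seg 2: a=-5 b=-21/11 c=81/22 d=-27/44
S(1/2) = -113/88

Δ: Δ0=6, Δ1=-3, Δ2=3
row 1: diag=6, rhs=-54; c'=1/3, d'=-9
row 2: denom=8−2·1/3=22/3; d'=(36−2·-9)/(22/3)=81/11
back: M2=81/11
back: M1=-9−1/3·81/11=-126/11
M: M0=0, M1=-126/11, M2=81/11, M3=0
seg 0: a=-5, c=M0/2=0, d=(M1−M0)/(6·1)=-21/11, b=Δ0−h0·(2M0+M1)/6=87/11
seg 1: a=1, c=M1/2=-63/11, d=(M2−M1)/(6·2)=69/44, b=Δ1−h1·(2M1+M2)/6=24/11
seg 2: a=-5, c=M2/2=81/22, d=(M3−M2)/(6·2)=-27/44, b=Δ2−h2·(2M2+M3)/6=-21/11
t_q=1/2 → seg 0, τ=1/2; S=-5+87/11·τ+0·τ²+-21/11·τ³=-113/88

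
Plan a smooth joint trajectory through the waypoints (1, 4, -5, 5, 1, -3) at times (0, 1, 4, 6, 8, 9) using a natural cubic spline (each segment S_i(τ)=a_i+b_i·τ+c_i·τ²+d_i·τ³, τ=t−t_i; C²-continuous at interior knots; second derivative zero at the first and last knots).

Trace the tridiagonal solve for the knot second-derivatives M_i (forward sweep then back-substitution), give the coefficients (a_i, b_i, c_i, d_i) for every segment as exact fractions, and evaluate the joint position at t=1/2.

  seg 0: a=1 b=3144/733 c=0 d=-945/733
  seg 1: a=4 b=309/733 c=-2835/733 d=1999/2199
  seg 2: a=-5 b=1290/733 c=3162/733 d=-3949/2932
  seg 3: a=5 b=2091/733 c=-5523/1466 d=983/1466
  seg 4: a=1 b=-3057/733 c=375/1466 d=-125/1466
S(1/2) = 17495/5864

Δ: Δ0=3, Δ1=-3, Δ2=5, Δ3=-2, Δ4=-4
row 1: diag=8, rhs=-36; c'=3/8, d'=-9/2
row 2: denom=10−3·3/8=71/8; d'=(48−3·-9/2)/(71/8)=492/71
row 3: denom=8−2·16/71=536/71; d'=(-42−2·492/71)/(536/71)=-1983/268
row 4: denom=6−2·71/268=733/134; d'=(-12−2·-1983/268)/(733/134)=375/733
back: M4=375/733
back: M3=-1983/268−71/268·375/733=-5523/733
back: M2=492/71−16/71·-5523/733=6324/733
back: M1=-9/2−3/8·6324/733=-5670/733
M: M0=0, M1=-5670/733, M2=6324/733, M3=-5523/733, M4=375/733, M5=0
seg 0: a=1, c=M0/2=0, d=(M1−M0)/(6·1)=-945/733, b=Δ0−h0·(2M0+M1)/6=3144/733
seg 1: a=4, c=M1/2=-2835/733, d=(M2−M1)/(6·3)=1999/2199, b=Δ1−h1·(2M1+M2)/6=309/733
seg 2: a=-5, c=M2/2=3162/733, d=(M3−M2)/(6·2)=-3949/2932, b=Δ2−h2·(2M2+M3)/6=1290/733
seg 3: a=5, c=M3/2=-5523/1466, d=(M4−M3)/(6·2)=983/1466, b=Δ3−h3·(2M3+M4)/6=2091/733
seg 4: a=1, c=M4/2=375/1466, d=(M5−M4)/(6·1)=-125/1466, b=Δ4−h4·(2M4+M5)/6=-3057/733
t_q=1/2 → seg 0, τ=1/2; S=1+3144/733·τ+0·τ²+-945/733·τ³=17495/5864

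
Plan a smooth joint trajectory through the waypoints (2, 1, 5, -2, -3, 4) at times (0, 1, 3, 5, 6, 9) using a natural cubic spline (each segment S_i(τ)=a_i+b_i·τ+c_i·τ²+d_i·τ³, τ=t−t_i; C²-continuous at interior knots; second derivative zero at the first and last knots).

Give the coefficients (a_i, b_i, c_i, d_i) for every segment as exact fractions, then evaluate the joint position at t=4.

  seg 0: a=2 b=-10475/5628 c=0 d=4847/5628
  seg 1: a=1 b=2033/2814 c=4847/1876 d=-5473/5628
  seg 2: a=5 b=-1723/2814 c=-6099/1876 d=1453/1608
  seg 3: a=-2 b=-3902/1407 c=1018/469 d=-559/1407
  seg 4: a=-3 b=529/1407 c=459/469 d=-51/469
S(4) = 7655/3752

Δ: Δ0=-1, Δ1=2, Δ2=-7/2, Δ3=-1, Δ4=7/3
row 1: diag=6, rhs=18; c'=1/3, d'=3
row 2: denom=8−2·1/3=22/3; d'=(-33−2·3)/(22/3)=-117/22
row 3: denom=6−2·3/11=60/11; d'=(15−2·-117/22)/(60/11)=47/10
row 4: denom=8−1·11/60=469/60; d'=(20−1·47/10)/(469/60)=918/469
back: M4=918/469
back: M3=47/10−11/60·918/469=2036/469
back: M2=-117/22−3/11·2036/469=-6099/938
back: M1=3−1/3·-6099/938=4847/938
M: M0=0, M1=4847/938, M2=-6099/938, M3=2036/469, M4=918/469, M5=0
seg 0: a=2, c=M0/2=0, d=(M1−M0)/(6·1)=4847/5628, b=Δ0−h0·(2M0+M1)/6=-10475/5628
seg 1: a=1, c=M1/2=4847/1876, d=(M2−M1)/(6·2)=-5473/5628, b=Δ1−h1·(2M1+M2)/6=2033/2814
seg 2: a=5, c=M2/2=-6099/1876, d=(M3−M2)/(6·2)=1453/1608, b=Δ2−h2·(2M2+M3)/6=-1723/2814
seg 3: a=-2, c=M3/2=1018/469, d=(M4−M3)/(6·1)=-559/1407, b=Δ3−h3·(2M3+M4)/6=-3902/1407
seg 4: a=-3, c=M4/2=459/469, d=(M5−M4)/(6·3)=-51/469, b=Δ4−h4·(2M4+M5)/6=529/1407
t_q=4 → seg 2, τ=1; S=5+-1723/2814·τ+-6099/1876·τ²+1453/1608·τ³=7655/3752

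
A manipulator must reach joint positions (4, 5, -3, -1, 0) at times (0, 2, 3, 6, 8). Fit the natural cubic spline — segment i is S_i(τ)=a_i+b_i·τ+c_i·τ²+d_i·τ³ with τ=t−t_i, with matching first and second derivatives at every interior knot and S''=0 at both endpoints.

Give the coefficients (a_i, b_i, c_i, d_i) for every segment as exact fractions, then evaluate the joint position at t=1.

  seg 0: a=4 b=149/39 c=0 d=-259/312
  seg 1: a=5 b=-479/78 c=-259/52 d=487/156
  seg 2: a=-3 b=-1051/156 c=57/13 d=-23/36
  seg 3: a=-1 b=181/78 c=-71/52 d=71/312
S(1) = 727/104

Δ: Δ0=1/2, Δ1=-8, Δ2=2/3, Δ3=1/2
row 1: diag=6, rhs=-51; c'=1/6, d'=-17/2
row 2: denom=8−1·1/6=47/6; d'=(52−1·-17/2)/(47/6)=363/47
row 3: denom=10−3·18/47=416/47; d'=(-1−3·363/47)/(416/47)=-71/26
back: M3=-71/26
back: M2=363/47−18/47·-71/26=114/13
back: M1=-17/2−1/6·114/13=-259/26
M: M0=0, M1=-259/26, M2=114/13, M3=-71/26, M4=0
seg 0: a=4, c=M0/2=0, d=(M1−M0)/(6·2)=-259/312, b=Δ0−h0·(2M0+M1)/6=149/39
seg 1: a=5, c=M1/2=-259/52, d=(M2−M1)/(6·1)=487/156, b=Δ1−h1·(2M1+M2)/6=-479/78
seg 2: a=-3, c=M2/2=57/13, d=(M3−M2)/(6·3)=-23/36, b=Δ2−h2·(2M2+M3)/6=-1051/156
seg 3: a=-1, c=M3/2=-71/52, d=(M4−M3)/(6·2)=71/312, b=Δ3−h3·(2M3+M4)/6=181/78
t_q=1 → seg 0, τ=1; S=4+149/39·τ+0·τ²+-259/312·τ³=727/104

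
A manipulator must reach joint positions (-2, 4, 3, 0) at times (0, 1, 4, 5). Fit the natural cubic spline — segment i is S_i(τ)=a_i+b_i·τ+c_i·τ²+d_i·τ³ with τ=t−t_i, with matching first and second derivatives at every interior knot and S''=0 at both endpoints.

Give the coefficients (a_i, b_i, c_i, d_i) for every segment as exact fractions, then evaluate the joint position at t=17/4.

  seg 0: a=-2 b=1118/165 c=0 d=-128/165
  seg 1: a=4 b=734/165 c=-128/55 d=11/45
  seg 2: a=3 b=-481/165 c=-7/55 d=7/165
S(17/4) = 7969/3520

Δ: Δ0=6, Δ1=-1/3, Δ2=-3
row 1: diag=8, rhs=-38; c'=3/8, d'=-19/4
row 2: denom=8−3·3/8=55/8; d'=(-16−3·-19/4)/(55/8)=-14/55
back: M2=-14/55
back: M1=-19/4−3/8·-14/55=-256/55
M: M0=0, M1=-256/55, M2=-14/55, M3=0
seg 0: a=-2, c=M0/2=0, d=(M1−M0)/(6·1)=-128/165, b=Δ0−h0·(2M0+M1)/6=1118/165
seg 1: a=4, c=M1/2=-128/55, d=(M2−M1)/(6·3)=11/45, b=Δ1−h1·(2M1+M2)/6=734/165
seg 2: a=3, c=M2/2=-7/55, d=(M3−M2)/(6·1)=7/165, b=Δ2−h2·(2M2+M3)/6=-481/165
t_q=17/4 → seg 2, τ=1/4; S=3+-481/165·τ+-7/55·τ²+7/165·τ³=7969/3520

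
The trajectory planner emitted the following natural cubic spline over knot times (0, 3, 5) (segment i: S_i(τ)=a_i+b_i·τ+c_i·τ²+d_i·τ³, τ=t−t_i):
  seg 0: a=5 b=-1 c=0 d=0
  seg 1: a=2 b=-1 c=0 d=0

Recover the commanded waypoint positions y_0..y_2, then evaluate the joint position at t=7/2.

y_0 = S_0(0) = a_0 = 5
y_1 = S_1(0) = a_1 = 2
y_2 = S_1(2) = 0
t_q=7/2 is in segment 1 (τ=1/2); S_1(τ)=3/2

y_0=5 y_1=2 y_2=0
S(7/2) = 3/2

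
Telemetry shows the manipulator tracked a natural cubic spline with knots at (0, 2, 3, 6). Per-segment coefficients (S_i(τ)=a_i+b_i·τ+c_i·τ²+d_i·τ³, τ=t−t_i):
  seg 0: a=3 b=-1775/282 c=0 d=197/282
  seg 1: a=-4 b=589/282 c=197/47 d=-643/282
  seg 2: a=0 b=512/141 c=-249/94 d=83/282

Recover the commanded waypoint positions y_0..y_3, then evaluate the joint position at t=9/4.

y_0 = S_0(0) = a_0 = 3
y_1 = S_1(0) = a_1 = -4
y_2 = S_2(0) = a_2 = 0
y_3 = S_2(3) = -5
t_q=9/4 is in segment 1 (τ=1/4); S_1(τ)=-19561/6016

y_0=3 y_1=-4 y_2=0 y_3=-5
S(9/4) = -19561/6016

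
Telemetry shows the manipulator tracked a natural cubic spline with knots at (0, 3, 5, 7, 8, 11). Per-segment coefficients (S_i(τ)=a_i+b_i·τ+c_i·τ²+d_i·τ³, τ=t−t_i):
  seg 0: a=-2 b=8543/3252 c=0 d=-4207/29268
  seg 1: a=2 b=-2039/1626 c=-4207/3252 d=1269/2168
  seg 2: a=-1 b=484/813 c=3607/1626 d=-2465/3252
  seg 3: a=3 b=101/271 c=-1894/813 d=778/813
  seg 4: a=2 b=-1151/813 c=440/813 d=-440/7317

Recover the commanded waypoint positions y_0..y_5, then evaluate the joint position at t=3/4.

y_0=-2 y_1=2 y_2=-1 y_3=3 y_4=2 y_5=1
S(3/4) = -6271/69376

y_0 = S_0(0) = a_0 = -2
y_1 = S_1(0) = a_1 = 2
y_2 = S_2(0) = a_2 = -1
y_3 = S_3(0) = a_3 = 3
y_4 = S_4(0) = a_4 = 2
y_5 = S_4(3) = 1
t_q=3/4 is in segment 0 (τ=3/4); S_0(τ)=-6271/69376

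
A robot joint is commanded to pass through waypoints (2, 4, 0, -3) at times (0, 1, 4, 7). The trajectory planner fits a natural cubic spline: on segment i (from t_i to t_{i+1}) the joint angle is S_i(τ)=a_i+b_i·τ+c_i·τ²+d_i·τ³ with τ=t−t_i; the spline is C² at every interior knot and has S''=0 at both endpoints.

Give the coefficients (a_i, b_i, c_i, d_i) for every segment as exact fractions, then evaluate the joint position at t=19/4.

Δ: Δ0=2, Δ1=-4/3, Δ2=-1
row 1: diag=8, rhs=-20; c'=3/8, d'=-5/2
row 2: denom=12−3·3/8=87/8; d'=(2−3·-5/2)/(87/8)=76/87
back: M2=76/87
back: M1=-5/2−3/8·76/87=-82/29
M: M0=0, M1=-82/29, M2=76/87, M3=0
seg 0: a=2, c=M0/2=0, d=(M1−M0)/(6·1)=-41/87, b=Δ0−h0·(2M0+M1)/6=215/87
seg 1: a=4, c=M1/2=-41/29, d=(M2−M1)/(6·3)=161/783, b=Δ1−h1·(2M1+M2)/6=92/87
seg 2: a=0, c=M2/2=38/87, d=(M3−M2)/(6·3)=-38/783, b=Δ2−h2·(2M2+M3)/6=-163/87
t_q=19/4 → seg 2, τ=3/4; S=0+-163/87·τ+38/87·τ²+-38/783·τ³=-1095/928

  seg 0: a=2 b=215/87 c=0 d=-41/87
  seg 1: a=4 b=92/87 c=-41/29 d=161/783
  seg 2: a=0 b=-163/87 c=38/87 d=-38/783
S(19/4) = -1095/928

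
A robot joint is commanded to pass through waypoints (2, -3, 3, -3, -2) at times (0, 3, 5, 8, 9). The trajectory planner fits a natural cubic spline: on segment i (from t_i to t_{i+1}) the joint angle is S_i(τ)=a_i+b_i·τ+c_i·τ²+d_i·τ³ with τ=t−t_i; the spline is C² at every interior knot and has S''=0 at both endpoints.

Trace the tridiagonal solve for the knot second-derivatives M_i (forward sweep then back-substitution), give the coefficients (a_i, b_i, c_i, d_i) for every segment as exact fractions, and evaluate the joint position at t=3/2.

  seg 0: a=2 b=-403/113 c=0 d=644/3051
  seg 1: a=-3 b=241/113 c=644/339 d=-497/678
  seg 2: a=3 b=317/339 c=-847/339 d=1546/3051
  seg 3: a=-3 b=-127/339 c=233/113 d=-233/339
S(3/2) = -298/113

Δ: Δ0=-5/3, Δ1=3, Δ2=-2, Δ3=1
row 1: diag=10, rhs=28; c'=1/5, d'=14/5
row 2: denom=10−2·1/5=48/5; d'=(-30−2·14/5)/(48/5)=-89/24
row 3: denom=8−3·5/16=113/16; d'=(18−3·-89/24)/(113/16)=466/113
back: M3=466/113
back: M2=-89/24−5/16·466/113=-1694/339
back: M1=14/5−1/5·-1694/339=1288/339
M: M0=0, M1=1288/339, M2=-1694/339, M3=466/113, M4=0
seg 0: a=2, c=M0/2=0, d=(M1−M0)/(6·3)=644/3051, b=Δ0−h0·(2M0+M1)/6=-403/113
seg 1: a=-3, c=M1/2=644/339, d=(M2−M1)/(6·2)=-497/678, b=Δ1−h1·(2M1+M2)/6=241/113
seg 2: a=3, c=M2/2=-847/339, d=(M3−M2)/(6·3)=1546/3051, b=Δ2−h2·(2M2+M3)/6=317/339
seg 3: a=-3, c=M3/2=233/113, d=(M4−M3)/(6·1)=-233/339, b=Δ3−h3·(2M3+M4)/6=-127/339
t_q=3/2 → seg 0, τ=3/2; S=2+-403/113·τ+0·τ²+644/3051·τ³=-298/113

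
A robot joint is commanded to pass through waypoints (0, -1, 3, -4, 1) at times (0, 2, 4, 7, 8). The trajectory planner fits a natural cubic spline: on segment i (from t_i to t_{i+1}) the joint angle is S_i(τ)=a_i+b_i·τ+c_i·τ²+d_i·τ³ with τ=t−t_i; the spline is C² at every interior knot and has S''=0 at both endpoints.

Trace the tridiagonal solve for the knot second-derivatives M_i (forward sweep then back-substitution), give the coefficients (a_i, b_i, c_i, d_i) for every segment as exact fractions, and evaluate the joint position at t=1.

Δ: Δ0=-1/2, Δ1=2, Δ2=-7/3, Δ3=5
row 1: diag=8, rhs=15; c'=1/4, d'=15/8
row 2: denom=10−2·1/4=19/2; d'=(-26−2·15/8)/(19/2)=-119/38
row 3: denom=8−3·6/19=134/19; d'=(44−3·-119/38)/(134/19)=2029/268
back: M3=2029/268
back: M2=-119/38−6/19·2029/268=-370/67
back: M1=15/8−1/4·-370/67=1745/536
M: M0=0, M1=1745/536, M2=-370/67, M3=2029/268, M4=0
seg 0: a=0, c=M0/2=0, d=(M1−M0)/(6·2)=1745/6432, b=Δ0−h0·(2M0+M1)/6=-2549/1608
seg 1: a=-1, c=M1/2=1745/1072, d=(M2−M1)/(6·2)=-4705/6432, b=Δ1−h1·(2M1+M2)/6=1343/804
seg 2: a=3, c=M2/2=-185/67, d=(M3−M2)/(6·3)=3509/4824, b=Δ2−h2·(2M2+M3)/6=-959/1608
seg 3: a=-4, c=M3/2=2029/536, d=(M4−M3)/(6·1)=-2029/1608, b=Δ3−h3·(2M3+M4)/6=1991/804
t_q=1 → seg 0, τ=1; S=0+-2549/1608·τ+0·τ²+1745/6432·τ³=-2817/2144

  seg 0: a=0 b=-2549/1608 c=0 d=1745/6432
  seg 1: a=-1 b=1343/804 c=1745/1072 d=-4705/6432
  seg 2: a=3 b=-959/1608 c=-185/67 d=3509/4824
  seg 3: a=-4 b=1991/804 c=2029/536 d=-2029/1608
S(1) = -2817/2144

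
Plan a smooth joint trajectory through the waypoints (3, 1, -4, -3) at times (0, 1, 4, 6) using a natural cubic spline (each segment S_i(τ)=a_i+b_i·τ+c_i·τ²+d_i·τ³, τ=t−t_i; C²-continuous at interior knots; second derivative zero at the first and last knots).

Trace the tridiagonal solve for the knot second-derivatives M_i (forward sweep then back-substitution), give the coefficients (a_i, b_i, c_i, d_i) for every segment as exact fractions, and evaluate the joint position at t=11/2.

  seg 0: a=3 b=-833/426 c=0 d=-19/426
  seg 1: a=1 b=-445/213 c=-19/142 d=13/142
  seg 2: a=-4 b=-179/426 c=49/71 d=-49/426
S(11/2) = -3937/1136

Δ: Δ0=-2, Δ1=-5/3, Δ2=1/2
row 1: diag=8, rhs=2; c'=3/8, d'=1/4
row 2: denom=10−3·3/8=71/8; d'=(13−3·1/4)/(71/8)=98/71
back: M2=98/71
back: M1=1/4−3/8·98/71=-19/71
M: M0=0, M1=-19/71, M2=98/71, M3=0
seg 0: a=3, c=M0/2=0, d=(M1−M0)/(6·1)=-19/426, b=Δ0−h0·(2M0+M1)/6=-833/426
seg 1: a=1, c=M1/2=-19/142, d=(M2−M1)/(6·3)=13/142, b=Δ1−h1·(2M1+M2)/6=-445/213
seg 2: a=-4, c=M2/2=49/71, d=(M3−M2)/(6·2)=-49/426, b=Δ2−h2·(2M2+M3)/6=-179/426
t_q=11/2 → seg 2, τ=3/2; S=-4+-179/426·τ+49/71·τ²+-49/426·τ³=-3937/1136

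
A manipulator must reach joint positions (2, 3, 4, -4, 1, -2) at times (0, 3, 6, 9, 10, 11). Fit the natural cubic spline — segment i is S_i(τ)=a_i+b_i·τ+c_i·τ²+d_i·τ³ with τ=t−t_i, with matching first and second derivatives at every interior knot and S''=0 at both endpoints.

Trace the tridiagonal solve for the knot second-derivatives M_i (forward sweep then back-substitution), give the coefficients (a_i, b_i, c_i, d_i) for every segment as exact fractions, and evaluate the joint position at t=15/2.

Δ: Δ0=1/3, Δ1=1/3, Δ2=-8/3, Δ3=5, Δ4=-3
row 1: diag=12, rhs=0; c'=1/4, d'=0
row 2: denom=12−3·1/4=45/4; d'=(-18−3·0)/(45/4)=-8/5
row 3: denom=8−3·4/15=36/5; d'=(46−3·-8/5)/(36/5)=127/18
row 4: denom=4−1·5/36=139/36; d'=(-48−1·127/18)/(139/36)=-1982/139
back: M4=-1982/139
back: M3=127/18−5/36·-1982/139=1256/139
back: M2=-8/5−4/15·1256/139=-1672/417
back: M1=0−1/4·-1672/417=418/417
M: M0=0, M1=418/417, M2=-1672/417, M3=1256/139, M4=-1982/139, M5=0
seg 0: a=2, c=M0/2=0, d=(M1−M0)/(6·3)=209/3753, b=Δ0−h0·(2M0+M1)/6=-70/417
seg 1: a=3, c=M1/2=209/417, d=(M2−M1)/(6·3)=-1045/3753, b=Δ1−h1·(2M1+M2)/6=557/417
seg 2: a=4, c=M2/2=-836/417, d=(M3−M2)/(6·3)=2720/3753, b=Δ2−h2·(2M2+M3)/6=-1324/417
seg 3: a=-4, c=M3/2=628/139, d=(M4−M3)/(6·1)=-1619/417, b=Δ3−h3·(2M3+M4)/6=1820/417
seg 4: a=1, c=M4/2=-991/139, d=(M5−M4)/(6·1)=991/417, b=Δ4−h4·(2M4+M5)/6=731/417
t_q=15/2 → seg 2, τ=3/2; S=4+-1324/417·τ+-836/417·τ²+2720/3753·τ³=-393/139

  seg 0: a=2 b=-70/417 c=0 d=209/3753
  seg 1: a=3 b=557/417 c=209/417 d=-1045/3753
  seg 2: a=4 b=-1324/417 c=-836/417 d=2720/3753
  seg 3: a=-4 b=1820/417 c=628/139 d=-1619/417
  seg 4: a=1 b=731/417 c=-991/139 d=991/417
S(15/2) = -393/139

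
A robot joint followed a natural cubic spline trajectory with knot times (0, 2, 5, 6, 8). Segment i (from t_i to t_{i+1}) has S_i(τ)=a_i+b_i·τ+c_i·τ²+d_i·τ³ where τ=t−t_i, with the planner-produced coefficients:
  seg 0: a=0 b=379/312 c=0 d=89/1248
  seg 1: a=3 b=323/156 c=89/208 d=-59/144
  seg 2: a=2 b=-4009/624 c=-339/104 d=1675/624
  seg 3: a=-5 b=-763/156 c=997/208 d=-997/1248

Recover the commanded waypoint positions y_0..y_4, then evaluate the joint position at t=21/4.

y_0 = S_0(0) = a_0 = 0
y_1 = S_1(0) = a_1 = 3
y_2 = S_2(0) = a_2 = 2
y_3 = S_3(0) = a_3 = -5
y_4 = S_3(2) = -2
t_q=21/4 is in segment 2 (τ=1/4); S_2(τ)=3089/13312

y_0=0 y_1=3 y_2=2 y_3=-5 y_4=-2
S(21/4) = 3089/13312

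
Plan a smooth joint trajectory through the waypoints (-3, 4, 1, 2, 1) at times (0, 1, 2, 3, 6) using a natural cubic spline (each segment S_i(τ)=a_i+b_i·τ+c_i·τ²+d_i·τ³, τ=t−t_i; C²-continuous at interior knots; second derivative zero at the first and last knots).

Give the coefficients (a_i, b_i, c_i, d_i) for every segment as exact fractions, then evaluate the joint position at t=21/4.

Δ: Δ0=7, Δ1=-3, Δ2=1, Δ3=-1/3
row 1: diag=4, rhs=-60; c'=1/4, d'=-15
row 2: denom=4−1·1/4=15/4; d'=(24−1·-15)/(15/4)=52/5
row 3: denom=8−1·4/15=116/15; d'=(-8−1·52/5)/(116/15)=-69/29
back: M3=-69/29
back: M2=52/5−4/15·-69/29=320/29
back: M1=-15−1/4·320/29=-515/29
M: M0=0, M1=-515/29, M2=320/29, M3=-69/29, M4=0
seg 0: a=-3, c=M0/2=0, d=(M1−M0)/(6·1)=-515/174, b=Δ0−h0·(2M0+M1)/6=1733/174
seg 1: a=4, c=M1/2=-515/58, d=(M2−M1)/(6·1)=835/174, b=Δ1−h1·(2M1+M2)/6=94/87
seg 2: a=1, c=M2/2=160/29, d=(M3−M2)/(6·1)=-389/174, b=Δ2−h2·(2M2+M3)/6=-397/174
seg 3: a=2, c=M3/2=-69/58, d=(M4−M3)/(6·3)=23/174, b=Δ3−h3·(2M3+M4)/6=178/87
t_q=21/4 → seg 3, τ=9/4; S=2+178/87·τ+-69/58·τ²+23/174·τ³=7745/3712

  seg 0: a=-3 b=1733/174 c=0 d=-515/174
  seg 1: a=4 b=94/87 c=-515/58 d=835/174
  seg 2: a=1 b=-397/174 c=160/29 d=-389/174
  seg 3: a=2 b=178/87 c=-69/58 d=23/174
S(21/4) = 7745/3712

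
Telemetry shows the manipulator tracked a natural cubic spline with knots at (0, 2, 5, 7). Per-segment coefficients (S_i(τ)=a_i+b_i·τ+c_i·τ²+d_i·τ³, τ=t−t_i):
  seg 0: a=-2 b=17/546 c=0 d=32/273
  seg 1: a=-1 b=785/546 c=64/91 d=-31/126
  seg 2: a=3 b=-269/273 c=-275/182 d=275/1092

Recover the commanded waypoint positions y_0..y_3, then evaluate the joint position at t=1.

y_0 = S_0(0) = a_0 = -2
y_1 = S_1(0) = a_1 = -1
y_2 = S_2(0) = a_2 = 3
y_3 = S_2(2) = -3
t_q=1 is in segment 0 (τ=1); S_0(τ)=-337/182

y_0=-2 y_1=-1 y_2=3 y_3=-3
S(1) = -337/182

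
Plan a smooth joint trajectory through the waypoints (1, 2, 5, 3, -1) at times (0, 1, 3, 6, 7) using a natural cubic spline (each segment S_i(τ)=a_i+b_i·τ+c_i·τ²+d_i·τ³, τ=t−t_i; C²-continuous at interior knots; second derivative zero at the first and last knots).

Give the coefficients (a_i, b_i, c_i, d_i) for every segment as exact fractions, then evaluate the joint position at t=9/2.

  seg 0: a=1 b=2063/2364 c=0 d=301/2364
  seg 1: a=2 b=1483/1182 c=301/788 d=-613/4728
  seg 2: a=5 b=725/591 c=-78/197 d=-139/1773
  seg 3: a=3 b=-1930/591 c=-217/197 d=217/591
S(9/2) = 8959/1576

Δ: Δ0=1, Δ1=3/2, Δ2=-2/3, Δ3=-4
row 1: diag=6, rhs=3; c'=1/3, d'=1/2
row 2: denom=10−2·1/3=28/3; d'=(-13−2·1/2)/(28/3)=-3/2
row 3: denom=8−3·9/28=197/28; d'=(-20−3·-3/2)/(197/28)=-434/197
back: M3=-434/197
back: M2=-3/2−9/28·-434/197=-156/197
back: M1=1/2−1/3·-156/197=301/394
M: M0=0, M1=301/394, M2=-156/197, M3=-434/197, M4=0
seg 0: a=1, c=M0/2=0, d=(M1−M0)/(6·1)=301/2364, b=Δ0−h0·(2M0+M1)/6=2063/2364
seg 1: a=2, c=M1/2=301/788, d=(M2−M1)/(6·2)=-613/4728, b=Δ1−h1·(2M1+M2)/6=1483/1182
seg 2: a=5, c=M2/2=-78/197, d=(M3−M2)/(6·3)=-139/1773, b=Δ2−h2·(2M2+M3)/6=725/591
seg 3: a=3, c=M3/2=-217/197, d=(M4−M3)/(6·1)=217/591, b=Δ3−h3·(2M3+M4)/6=-1930/591
t_q=9/2 → seg 2, τ=3/2; S=5+725/591·τ+-78/197·τ²+-139/1773·τ³=8959/1576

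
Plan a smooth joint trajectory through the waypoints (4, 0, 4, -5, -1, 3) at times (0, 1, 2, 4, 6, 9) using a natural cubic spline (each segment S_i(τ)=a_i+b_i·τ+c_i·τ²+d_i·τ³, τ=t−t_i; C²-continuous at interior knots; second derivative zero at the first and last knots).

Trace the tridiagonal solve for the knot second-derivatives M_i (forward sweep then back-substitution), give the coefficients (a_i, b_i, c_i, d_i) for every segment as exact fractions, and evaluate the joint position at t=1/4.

Δ: Δ0=-4, Δ1=4, Δ2=-9/2, Δ3=2, Δ4=4/3
row 1: diag=4, rhs=48; c'=1/4, d'=12
row 2: denom=6−1·1/4=23/4; d'=(-51−1·12)/(23/4)=-252/23
row 3: denom=8−2·8/23=168/23; d'=(39−2·-252/23)/(168/23)=467/56
row 4: denom=10−2·23/84=397/42; d'=(-4−2·467/56)/(397/42)=-1737/794
back: M4=-1737/794
back: M3=467/56−23/84·-1737/794=7097/794
back: M2=-252/23−8/23·7097/794=-5584/397
back: M1=12−1/4·-5584/397=6160/397
M: M0=0, M1=6160/397, M2=-5584/397, M3=7097/794, M4=-1737/794, M5=0
seg 0: a=4, c=M0/2=0, d=(M1−M0)/(6·1)=3080/1191, b=Δ0−h0·(2M0+M1)/6=-7844/1191
seg 1: a=0, c=M1/2=3080/397, d=(M2−M1)/(6·1)=-5872/1191, b=Δ1−h1·(2M1+M2)/6=1396/1191
seg 2: a=4, c=M2/2=-2792/397, d=(M3−M2)/(6·2)=18265/9528, b=Δ2−h2·(2M2+M3)/6=2260/1191
seg 3: a=-5, c=M3/2=7097/1588, d=(M4−M3)/(6·2)=-4417/4764, b=Δ3−h3·(2M3+M4)/6=-7693/2382
seg 4: a=-1, c=M4/2=-1737/1588, d=(M5−M4)/(6·3)=193/1588, b=Δ4−h4·(2M4+M5)/6=8387/2382
t_q=1/4 → seg 0, τ=1/4; S=4+-7844/1191·τ+0·τ²+3080/1191·τ³=7603/3176

  seg 0: a=4 b=-7844/1191 c=0 d=3080/1191
  seg 1: a=0 b=1396/1191 c=3080/397 d=-5872/1191
  seg 2: a=4 b=2260/1191 c=-2792/397 d=18265/9528
  seg 3: a=-5 b=-7693/2382 c=7097/1588 d=-4417/4764
  seg 4: a=-1 b=8387/2382 c=-1737/1588 d=193/1588
S(1/4) = 7603/3176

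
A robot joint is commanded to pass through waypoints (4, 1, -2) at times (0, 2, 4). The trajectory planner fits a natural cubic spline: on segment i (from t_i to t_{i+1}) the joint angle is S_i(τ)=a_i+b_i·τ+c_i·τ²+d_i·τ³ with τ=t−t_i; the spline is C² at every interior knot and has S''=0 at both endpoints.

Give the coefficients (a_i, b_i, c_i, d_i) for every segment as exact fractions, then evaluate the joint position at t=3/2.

  seg 0: a=4 b=-3/2 c=0 d=0
  seg 1: a=1 b=-3/2 c=0 d=0
S(3/2) = 7/4

Δ: Δ0=-3/2, Δ1=-3/2
row 1: diag=8, rhs=0; c'=1/4, d'=0
back: M1=0
M: M0=0, M1=0, M2=0
seg 0: a=4, c=M0/2=0, d=(M1−M0)/(6·2)=0, b=Δ0−h0·(2M0+M1)/6=-3/2
seg 1: a=1, c=M1/2=0, d=(M2−M1)/(6·2)=0, b=Δ1−h1·(2M1+M2)/6=-3/2
t_q=3/2 → seg 0, τ=3/2; S=4+-3/2·τ+0·τ²+0·τ³=7/4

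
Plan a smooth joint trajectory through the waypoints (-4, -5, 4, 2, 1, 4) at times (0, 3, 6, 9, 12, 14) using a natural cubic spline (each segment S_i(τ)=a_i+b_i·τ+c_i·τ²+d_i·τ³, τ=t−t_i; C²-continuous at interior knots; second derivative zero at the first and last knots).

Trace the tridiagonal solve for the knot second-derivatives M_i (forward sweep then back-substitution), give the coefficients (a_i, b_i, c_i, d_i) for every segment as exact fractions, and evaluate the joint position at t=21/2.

Δ: Δ0=-1/3, Δ1=3, Δ2=-2/3, Δ3=-1/3, Δ4=3/2
row 1: diag=12, rhs=20; c'=1/4, d'=5/3
row 2: denom=12−3·1/4=45/4; d'=(-22−3·5/3)/(45/4)=-12/5
row 3: denom=12−3·4/15=56/5; d'=(2−3·-12/5)/(56/5)=23/28
row 4: denom=10−3·15/56=515/56; d'=(11−3·23/28)/(515/56)=478/515
back: M4=478/515
back: M3=23/28−15/56·478/515=59/103
back: M2=-12/5−4/15·59/103=-3944/1545
back: M1=5/3−1/4·-3944/1545=1187/515
M: M0=0, M1=1187/515, M2=-3944/1545, M3=59/103, M4=478/515, M5=0
seg 0: a=-4, c=M0/2=0, d=(M1−M0)/(6·3)=1187/9270, b=Δ0−h0·(2M0+M1)/6=-4591/3090
seg 1: a=-5, c=M1/2=1187/1030, d=(M2−M1)/(6·3)=-1501/5562, b=Δ1−h1·(2M1+M2)/6=3046/1545
seg 2: a=4, c=M2/2=-1972/1545, d=(M3−M2)/(6·3)=4829/27810, b=Δ2−h2·(2M2+M3)/6=4943/3090
seg 3: a=2, c=M3/2=59/206, d=(M4−M3)/(6·3)=61/3090, b=Δ3−h3·(2M3+M4)/6=-2117/1545
seg 4: a=1, c=M4/2=239/515, d=(M5−M4)/(6·2)=-239/3090, b=Δ4−h4·(2M4+M5)/6=2723/3090
t_q=21/2 → seg 3, τ=3/2; S=2+-2117/1545·τ+59/206·τ²+61/3090·τ³=5403/8240

  seg 0: a=-4 b=-4591/3090 c=0 d=1187/9270
  seg 1: a=-5 b=3046/1545 c=1187/1030 d=-1501/5562
  seg 2: a=4 b=4943/3090 c=-1972/1545 d=4829/27810
  seg 3: a=2 b=-2117/1545 c=59/206 d=61/3090
  seg 4: a=1 b=2723/3090 c=239/515 d=-239/3090
S(21/2) = 5403/8240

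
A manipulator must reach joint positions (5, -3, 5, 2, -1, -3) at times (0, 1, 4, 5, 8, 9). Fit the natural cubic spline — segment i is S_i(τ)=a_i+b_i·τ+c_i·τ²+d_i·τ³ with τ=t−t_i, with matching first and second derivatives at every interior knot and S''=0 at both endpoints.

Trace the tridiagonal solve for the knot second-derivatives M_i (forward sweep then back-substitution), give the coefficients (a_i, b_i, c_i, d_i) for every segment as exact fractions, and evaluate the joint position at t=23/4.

Δ: Δ0=-8, Δ1=8/3, Δ2=-3, Δ3=-1, Δ4=-2
row 1: diag=8, rhs=64; c'=3/8, d'=8
row 2: denom=8−3·3/8=55/8; d'=(-34−3·8)/(55/8)=-464/55
row 3: denom=8−1·8/55=432/55; d'=(12−1·-464/55)/(432/55)=281/108
row 4: denom=8−3·55/144=329/48; d'=(-6−3·281/108)/(329/48)=-284/141
back: M4=-284/141
back: M3=281/108−55/144·-284/141=1426/423
back: M2=-464/55−8/55·1426/423=-3776/423
back: M1=8−3/8·-3776/423=1600/141
M: M0=0, M1=1600/141, M2=-3776/423, M3=1426/423, M4=-284/141, M5=0
seg 0: a=5, c=M0/2=0, d=(M1−M0)/(6·1)=800/423, b=Δ0−h0·(2M0+M1)/6=-4184/423
seg 1: a=-3, c=M1/2=800/141, d=(M2−M1)/(6·3)=-4288/3807, b=Δ1−h1·(2M1+M2)/6=-1784/423
seg 2: a=5, c=M2/2=-1888/423, d=(M3−M2)/(6·1)=289/141, b=Δ2−h2·(2M2+M3)/6=-248/423
seg 3: a=2, c=M3/2=713/423, d=(M4−M3)/(6·3)=-1139/3807, b=Δ3−h3·(2M3+M4)/6=-1423/423
seg 4: a=-1, c=M4/2=-142/141, d=(M5−M4)/(6·1)=142/423, b=Δ4−h4·(2M4+M5)/6=-562/423
t_q=23/4 → seg 3, τ=3/4; S=2+-1423/423·τ+713/423·τ²+-1139/3807·τ³=899/3008

  seg 0: a=5 b=-4184/423 c=0 d=800/423
  seg 1: a=-3 b=-1784/423 c=800/141 d=-4288/3807
  seg 2: a=5 b=-248/423 c=-1888/423 d=289/141
  seg 3: a=2 b=-1423/423 c=713/423 d=-1139/3807
  seg 4: a=-1 b=-562/423 c=-142/141 d=142/423
S(23/4) = 899/3008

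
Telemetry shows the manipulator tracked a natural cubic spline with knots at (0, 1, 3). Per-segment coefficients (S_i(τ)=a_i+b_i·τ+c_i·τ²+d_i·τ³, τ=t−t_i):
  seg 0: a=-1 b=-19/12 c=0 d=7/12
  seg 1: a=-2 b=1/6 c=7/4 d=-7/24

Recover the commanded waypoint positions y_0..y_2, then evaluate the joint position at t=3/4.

y_0=-1 y_1=-2 y_2=3
S(3/4) = -497/256

y_0 = S_0(0) = a_0 = -1
y_1 = S_1(0) = a_1 = -2
y_2 = S_1(2) = 3
t_q=3/4 is in segment 0 (τ=3/4); S_0(τ)=-497/256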